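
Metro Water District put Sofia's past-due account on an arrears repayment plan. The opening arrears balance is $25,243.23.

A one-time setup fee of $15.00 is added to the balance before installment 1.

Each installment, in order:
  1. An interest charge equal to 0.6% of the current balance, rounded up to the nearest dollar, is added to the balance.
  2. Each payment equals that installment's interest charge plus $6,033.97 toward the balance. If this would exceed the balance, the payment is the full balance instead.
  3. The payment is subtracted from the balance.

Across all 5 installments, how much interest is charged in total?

Installment 1: $25,258.23 +$152.00 interest = $25,410.23; pay $6,185.97 → $19,224.26
Installment 2: $19,224.26 +$116.00 interest = $19,340.26; pay $6,149.97 → $13,190.29
Installment 3: $13,190.29 +$80.00 interest = $13,270.29; pay $6,113.97 → $7,156.32
Installment 4: $7,156.32 +$43.00 interest = $7,199.32; pay $6,076.97 → $1,122.35
Installment 5: $1,122.35 +$7.00 interest = $1,129.35; pay $1,129.35 → $0.00
Total interest: $152.00 + $116.00 + $80.00 + $43.00 + $7.00 = $398.00

$398.00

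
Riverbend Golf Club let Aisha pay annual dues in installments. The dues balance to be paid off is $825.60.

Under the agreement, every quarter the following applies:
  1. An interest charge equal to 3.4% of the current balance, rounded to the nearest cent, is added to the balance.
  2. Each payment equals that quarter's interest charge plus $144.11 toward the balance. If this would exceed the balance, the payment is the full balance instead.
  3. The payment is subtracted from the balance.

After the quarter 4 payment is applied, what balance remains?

$249.16

Quarter 1: $825.60 +$28.07 interest = $853.67; pay $172.18 → $681.49
Quarter 2: $681.49 +$23.17 interest = $704.66; pay $167.28 → $537.38
Quarter 3: $537.38 +$18.27 interest = $555.65; pay $162.38 → $393.27
Quarter 4: $393.27 +$13.37 interest = $406.64; pay $157.48 → $249.16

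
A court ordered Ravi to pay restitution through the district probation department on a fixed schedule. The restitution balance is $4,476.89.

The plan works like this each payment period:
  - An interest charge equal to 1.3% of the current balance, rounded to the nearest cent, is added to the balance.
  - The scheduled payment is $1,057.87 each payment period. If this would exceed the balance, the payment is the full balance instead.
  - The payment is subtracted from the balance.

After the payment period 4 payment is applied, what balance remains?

Payment period 1: opening $4,476.89; interest $58.20 → $4,535.09; payment $1,057.87; balance $3,477.22
Payment period 2: opening $3,477.22; interest $45.20 → $3,522.42; payment $1,057.87; balance $2,464.55
Payment period 3: opening $2,464.55; interest $32.04 → $2,496.59; payment $1,057.87; balance $1,438.72
Payment period 4: opening $1,438.72; interest $18.70 → $1,457.42; payment $1,057.87; balance $399.55

$399.55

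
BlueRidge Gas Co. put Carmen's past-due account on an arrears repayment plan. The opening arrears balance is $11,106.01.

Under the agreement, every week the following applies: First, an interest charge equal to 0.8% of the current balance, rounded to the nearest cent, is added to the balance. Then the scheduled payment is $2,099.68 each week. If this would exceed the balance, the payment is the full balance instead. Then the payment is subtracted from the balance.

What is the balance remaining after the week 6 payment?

Week 1: $11,106.01 +$88.85 interest = $11,194.86; pay $2,099.68 → $9,095.18
Week 2: $9,095.18 +$72.76 interest = $9,167.94; pay $2,099.68 → $7,068.26
Week 3: $7,068.26 +$56.55 interest = $7,124.81; pay $2,099.68 → $5,025.13
Week 4: $5,025.13 +$40.20 interest = $5,065.33; pay $2,099.68 → $2,965.65
Week 5: $2,965.65 +$23.73 interest = $2,989.38; pay $2,099.68 → $889.70
Week 6: $889.70 +$7.12 interest = $896.82; pay $896.82 → $0.00

$0.00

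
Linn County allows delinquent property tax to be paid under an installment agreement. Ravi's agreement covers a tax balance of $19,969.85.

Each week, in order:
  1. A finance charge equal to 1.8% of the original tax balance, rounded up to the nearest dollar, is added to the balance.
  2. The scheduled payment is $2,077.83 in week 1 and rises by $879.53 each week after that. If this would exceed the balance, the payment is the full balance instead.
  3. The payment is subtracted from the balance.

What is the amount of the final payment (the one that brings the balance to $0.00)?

$2,945.40

# | Opening | Interest | Payment | End bal
1 | $19,969.85 | $360.00 | $2,077.83 | $18,252.02
2 | $18,252.02 | $360.00 | $2,957.36 | $15,654.66
3 | $15,654.66 | $360.00 | $3,836.89 | $12,177.77
4 | $12,177.77 | $360.00 | $4,716.42 | $7,821.35
5 | $7,821.35 | $360.00 | $5,595.95 | $2,585.40
6 | $2,585.40 | $360.00 | $2,945.40 | $0.00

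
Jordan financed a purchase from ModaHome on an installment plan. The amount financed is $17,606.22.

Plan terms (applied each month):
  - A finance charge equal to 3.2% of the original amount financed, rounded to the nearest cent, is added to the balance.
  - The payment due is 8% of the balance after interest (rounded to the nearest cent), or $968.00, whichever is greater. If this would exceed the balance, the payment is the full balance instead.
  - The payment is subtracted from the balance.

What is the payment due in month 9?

$1,020.25

Month 1: $17,606.22 +$563.40 interest = $18,169.62; pay $1,453.57 → $16,716.05
Month 2: $16,716.05 +$563.40 interest = $17,279.45; pay $1,382.36 → $15,897.09
Month 3: $15,897.09 +$563.40 interest = $16,460.49; pay $1,316.84 → $15,143.65
Month 4: $15,143.65 +$563.40 interest = $15,707.05; pay $1,256.56 → $14,450.49
Month 5: $14,450.49 +$563.40 interest = $15,013.89; pay $1,201.11 → $13,812.78
Month 6: $13,812.78 +$563.40 interest = $14,376.18; pay $1,150.09 → $13,226.09
Month 7: $13,226.09 +$563.40 interest = $13,789.49; pay $1,103.16 → $12,686.33
Month 8: $12,686.33 +$563.40 interest = $13,249.73; pay $1,059.98 → $12,189.75
Month 9: $12,189.75 +$563.40 interest = $12,753.15; pay $1,020.25 → $11,732.90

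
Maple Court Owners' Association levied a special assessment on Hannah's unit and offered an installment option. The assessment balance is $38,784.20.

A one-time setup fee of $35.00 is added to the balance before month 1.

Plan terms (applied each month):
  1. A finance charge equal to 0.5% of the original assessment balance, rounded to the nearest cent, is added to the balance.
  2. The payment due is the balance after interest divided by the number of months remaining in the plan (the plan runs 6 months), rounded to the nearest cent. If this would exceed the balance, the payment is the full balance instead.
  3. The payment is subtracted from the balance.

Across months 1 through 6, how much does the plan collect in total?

$39,982.72

Month 1: opening $38,819.20; interest $193.92 → $39,013.12; payment $6,502.19; balance $32,510.93
Month 2: opening $32,510.93; interest $193.92 → $32,704.85; payment $6,540.97; balance $26,163.88
Month 3: opening $26,163.88; interest $193.92 → $26,357.80; payment $6,589.45; balance $19,768.35
Month 4: opening $19,768.35; interest $193.92 → $19,962.27; payment $6,654.09; balance $13,308.18
Month 5: opening $13,308.18; interest $193.92 → $13,502.10; payment $6,751.05; balance $6,751.05
Month 6: opening $6,751.05; interest $193.92 → $6,944.97; payment $6,944.97; balance $0.00
Total paid: $39,982.72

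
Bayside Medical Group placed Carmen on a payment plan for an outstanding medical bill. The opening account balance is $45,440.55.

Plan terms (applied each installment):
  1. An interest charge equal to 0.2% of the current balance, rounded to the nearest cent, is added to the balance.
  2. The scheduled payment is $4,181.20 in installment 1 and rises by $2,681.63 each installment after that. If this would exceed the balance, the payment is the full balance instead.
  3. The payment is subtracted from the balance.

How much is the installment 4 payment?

$12,226.09

Installment 1: $45,440.55 +$90.88 interest = $45,531.43; pay $4,181.20 → $41,350.23
Installment 2: $41,350.23 +$82.70 interest = $41,432.93; pay $6,862.83 → $34,570.10
Installment 3: $34,570.10 +$69.14 interest = $34,639.24; pay $9,544.46 → $25,094.78
Installment 4: $25,094.78 +$50.19 interest = $25,144.97; pay $12,226.09 → $12,918.88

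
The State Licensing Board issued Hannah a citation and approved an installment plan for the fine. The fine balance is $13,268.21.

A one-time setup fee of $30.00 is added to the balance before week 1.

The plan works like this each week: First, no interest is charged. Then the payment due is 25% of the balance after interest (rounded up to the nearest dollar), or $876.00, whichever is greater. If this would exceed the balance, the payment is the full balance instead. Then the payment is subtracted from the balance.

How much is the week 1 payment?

$3,325.00

Week 1: $13,298.21 − $3,325.00 → $9,973.21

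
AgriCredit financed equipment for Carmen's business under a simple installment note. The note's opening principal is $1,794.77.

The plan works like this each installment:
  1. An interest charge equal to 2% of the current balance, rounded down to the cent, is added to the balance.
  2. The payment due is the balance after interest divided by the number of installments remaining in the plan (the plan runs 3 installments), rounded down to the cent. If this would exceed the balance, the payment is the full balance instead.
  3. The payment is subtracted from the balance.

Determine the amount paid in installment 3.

$634.86

Installment 1: opening $1,794.77; interest $35.89 → $1,830.66; payment $610.22; balance $1,220.44
Installment 2: opening $1,220.44; interest $24.40 → $1,244.84; payment $622.42; balance $622.42
Installment 3: opening $622.42; interest $12.44 → $634.86; payment $634.86; balance $0.00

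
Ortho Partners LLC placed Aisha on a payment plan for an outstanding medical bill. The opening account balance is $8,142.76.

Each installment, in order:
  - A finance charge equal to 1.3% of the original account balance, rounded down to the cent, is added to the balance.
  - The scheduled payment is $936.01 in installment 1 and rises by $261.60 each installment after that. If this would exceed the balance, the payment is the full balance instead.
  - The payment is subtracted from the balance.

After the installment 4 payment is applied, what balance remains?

$3,252.52

Installment 1: $8,142.76 +$105.85 interest = $8,248.61; pay $936.01 → $7,312.60
Installment 2: $7,312.60 +$105.85 interest = $7,418.45; pay $1,197.61 → $6,220.84
Installment 3: $6,220.84 +$105.85 interest = $6,326.69; pay $1,459.21 → $4,867.48
Installment 4: $4,867.48 +$105.85 interest = $4,973.33; pay $1,720.81 → $3,252.52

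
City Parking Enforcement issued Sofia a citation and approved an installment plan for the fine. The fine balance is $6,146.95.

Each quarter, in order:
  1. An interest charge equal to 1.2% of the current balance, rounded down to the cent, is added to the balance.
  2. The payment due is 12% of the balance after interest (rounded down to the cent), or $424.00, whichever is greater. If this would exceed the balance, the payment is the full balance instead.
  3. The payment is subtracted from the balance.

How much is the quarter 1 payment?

$746.48

# | Opening | Interest | Payment | End bal
1 | $6,146.95 | $73.76 | $746.48 | $5,474.23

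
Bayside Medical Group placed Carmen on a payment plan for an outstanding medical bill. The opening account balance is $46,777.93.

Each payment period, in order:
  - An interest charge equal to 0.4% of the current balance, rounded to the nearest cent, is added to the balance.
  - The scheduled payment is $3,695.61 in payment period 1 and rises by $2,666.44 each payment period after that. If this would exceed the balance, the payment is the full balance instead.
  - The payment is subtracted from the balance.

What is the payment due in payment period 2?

$6,362.05

Payment period 1: opening $46,777.93; interest $187.11 → $46,965.04; payment $3,695.61; balance $43,269.43
Payment period 2: opening $43,269.43; interest $173.08 → $43,442.51; payment $6,362.05; balance $37,080.46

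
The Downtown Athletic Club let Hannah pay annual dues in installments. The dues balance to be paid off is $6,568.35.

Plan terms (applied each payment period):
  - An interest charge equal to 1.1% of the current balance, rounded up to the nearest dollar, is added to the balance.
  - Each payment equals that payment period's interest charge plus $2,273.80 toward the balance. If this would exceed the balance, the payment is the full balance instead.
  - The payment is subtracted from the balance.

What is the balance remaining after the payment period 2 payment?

Payment period 1: opening $6,568.35; interest $73.00 → $6,641.35; payment $2,346.80; balance $4,294.55
Payment period 2: opening $4,294.55; interest $48.00 → $4,342.55; payment $2,321.80; balance $2,020.75

$2,020.75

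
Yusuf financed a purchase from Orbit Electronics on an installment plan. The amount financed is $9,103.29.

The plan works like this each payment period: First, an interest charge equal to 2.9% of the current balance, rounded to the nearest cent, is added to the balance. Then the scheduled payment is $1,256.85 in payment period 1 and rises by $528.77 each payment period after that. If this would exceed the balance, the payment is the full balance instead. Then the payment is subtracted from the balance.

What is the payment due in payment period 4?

$2,843.16

Payment period 1: $9,103.29 +$264.00 interest = $9,367.29; pay $1,256.85 → $8,110.44
Payment period 2: $8,110.44 +$235.20 interest = $8,345.64; pay $1,785.62 → $6,560.02
Payment period 3: $6,560.02 +$190.24 interest = $6,750.26; pay $2,314.39 → $4,435.87
Payment period 4: $4,435.87 +$128.64 interest = $4,564.51; pay $2,843.16 → $1,721.35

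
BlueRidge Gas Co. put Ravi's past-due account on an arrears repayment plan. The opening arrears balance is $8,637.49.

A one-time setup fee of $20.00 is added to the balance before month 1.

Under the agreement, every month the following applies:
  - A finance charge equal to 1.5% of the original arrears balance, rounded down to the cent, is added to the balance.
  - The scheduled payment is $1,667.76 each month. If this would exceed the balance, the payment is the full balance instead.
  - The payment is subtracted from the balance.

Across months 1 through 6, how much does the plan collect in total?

Month 1: opening $8,657.49; interest $129.56 → $8,787.05; payment $1,667.76; balance $7,119.29
Month 2: opening $7,119.29; interest $129.56 → $7,248.85; payment $1,667.76; balance $5,581.09
Month 3: opening $5,581.09; interest $129.56 → $5,710.65; payment $1,667.76; balance $4,042.89
Month 4: opening $4,042.89; interest $129.56 → $4,172.45; payment $1,667.76; balance $2,504.69
Month 5: opening $2,504.69; interest $129.56 → $2,634.25; payment $1,667.76; balance $966.49
Month 6: opening $966.49; interest $129.56 → $1,096.05; payment $1,096.05; balance $0.00
Total paid: $9,434.85

$9,434.85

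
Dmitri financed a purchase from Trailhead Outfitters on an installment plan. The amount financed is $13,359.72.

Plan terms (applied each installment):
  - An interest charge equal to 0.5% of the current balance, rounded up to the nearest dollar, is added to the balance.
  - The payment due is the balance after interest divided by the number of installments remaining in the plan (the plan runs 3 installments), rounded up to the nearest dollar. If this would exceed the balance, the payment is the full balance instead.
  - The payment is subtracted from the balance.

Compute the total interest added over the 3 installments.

Installment 1: $13,359.72 +$67.00 interest = $13,426.72; pay $4,476.00 → $8,950.72
Installment 2: $8,950.72 +$45.00 interest = $8,995.72; pay $4,498.00 → $4,497.72
Installment 3: $4,497.72 +$23.00 interest = $4,520.72; pay $4,520.72 → $0.00
Total interest: $67.00 + $45.00 + $23.00 = $135.00

$135.00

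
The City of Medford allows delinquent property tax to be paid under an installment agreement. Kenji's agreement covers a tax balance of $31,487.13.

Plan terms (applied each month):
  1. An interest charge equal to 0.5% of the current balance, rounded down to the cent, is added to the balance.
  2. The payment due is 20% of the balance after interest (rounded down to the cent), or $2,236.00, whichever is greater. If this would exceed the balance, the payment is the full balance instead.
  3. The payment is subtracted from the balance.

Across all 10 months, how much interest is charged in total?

Month 1: opening $31,487.13; interest $157.43 → $31,644.56; payment $6,328.91; balance $25,315.65
Month 2: opening $25,315.65; interest $126.57 → $25,442.22; payment $5,088.44; balance $20,353.78
Month 3: opening $20,353.78; interest $101.76 → $20,455.54; payment $4,091.10; balance $16,364.44
Month 4: opening $16,364.44; interest $81.82 → $16,446.26; payment $3,289.25; balance $13,157.01
Month 5: opening $13,157.01; interest $65.78 → $13,222.79; payment $2,644.55; balance $10,578.24
Month 6: opening $10,578.24; interest $52.89 → $10,631.13; payment $2,236.00; balance $8,395.13
Month 7: opening $8,395.13; interest $41.97 → $8,437.10; payment $2,236.00; balance $6,201.10
Month 8: opening $6,201.10; interest $31.00 → $6,232.10; payment $2,236.00; balance $3,996.10
Month 9: opening $3,996.10; interest $19.98 → $4,016.08; payment $2,236.00; balance $1,780.08
Month 10: opening $1,780.08; interest $8.90 → $1,788.98; payment $1,788.98; balance $0.00
Total interest: $157.43 + $126.57 + $101.76 + $81.82 + $65.78 + $52.89 + $41.97 + $31.00 + $19.98 + $8.90 = $688.10

$688.10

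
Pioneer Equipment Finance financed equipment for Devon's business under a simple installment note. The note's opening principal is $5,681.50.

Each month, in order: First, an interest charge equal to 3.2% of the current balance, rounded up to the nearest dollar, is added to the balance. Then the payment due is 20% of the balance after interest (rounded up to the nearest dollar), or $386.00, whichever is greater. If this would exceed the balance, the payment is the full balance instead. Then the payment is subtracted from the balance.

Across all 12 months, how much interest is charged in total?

# | Opening | Interest | Payment | End bal
1 | $5,681.50 | $182.00 | $1,173.00 | $4,690.50
2 | $4,690.50 | $151.00 | $969.00 | $3,872.50
3 | $3,872.50 | $124.00 | $800.00 | $3,196.50
4 | $3,196.50 | $103.00 | $660.00 | $2,639.50
5 | $2,639.50 | $85.00 | $545.00 | $2,179.50
6 | $2,179.50 | $70.00 | $450.00 | $1,799.50
7 | $1,799.50 | $58.00 | $386.00 | $1,471.50
8 | $1,471.50 | $48.00 | $386.00 | $1,133.50
9 | $1,133.50 | $37.00 | $386.00 | $784.50
10 | $784.50 | $26.00 | $386.00 | $424.50
11 | $424.50 | $14.00 | $386.00 | $52.50
12 | $52.50 | $2.00 | $54.50 | $0.00
Total interest: $182.00 + $151.00 + $124.00 + $103.00 + $85.00 + $70.00 + $58.00 + $48.00 + $37.00 + $26.00 + $14.00 + $2.00 = $900.00

$900.00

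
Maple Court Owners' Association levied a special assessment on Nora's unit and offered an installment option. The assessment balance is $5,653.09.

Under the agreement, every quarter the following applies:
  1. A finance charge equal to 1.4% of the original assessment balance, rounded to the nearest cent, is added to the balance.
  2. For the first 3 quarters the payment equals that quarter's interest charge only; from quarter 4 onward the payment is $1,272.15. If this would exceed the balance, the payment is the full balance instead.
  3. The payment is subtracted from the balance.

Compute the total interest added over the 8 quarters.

$633.12

Quarter 1: $5,653.09 +$79.14 interest = $5,732.23; pay $79.14 → $5,653.09
Quarter 2: $5,653.09 +$79.14 interest = $5,732.23; pay $79.14 → $5,653.09
Quarter 3: $5,653.09 +$79.14 interest = $5,732.23; pay $79.14 → $5,653.09
Quarter 4: $5,653.09 +$79.14 interest = $5,732.23; pay $1,272.15 → $4,460.08
Quarter 5: $4,460.08 +$79.14 interest = $4,539.22; pay $1,272.15 → $3,267.07
Quarter 6: $3,267.07 +$79.14 interest = $3,346.21; pay $1,272.15 → $2,074.06
Quarter 7: $2,074.06 +$79.14 interest = $2,153.20; pay $1,272.15 → $881.05
Quarter 8: $881.05 +$79.14 interest = $960.19; pay $960.19 → $0.00
Total interest: $79.14 + $79.14 + $79.14 + $79.14 + $79.14 + $79.14 + $79.14 + $79.14 = $633.12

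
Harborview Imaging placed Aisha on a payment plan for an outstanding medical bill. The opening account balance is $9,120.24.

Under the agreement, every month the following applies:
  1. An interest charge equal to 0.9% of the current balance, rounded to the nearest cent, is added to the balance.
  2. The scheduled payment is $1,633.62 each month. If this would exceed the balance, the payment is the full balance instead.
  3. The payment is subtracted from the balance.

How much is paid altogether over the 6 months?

$9,400.74

Month 1: $9,120.24 +$82.08 interest = $9,202.32; pay $1,633.62 → $7,568.70
Month 2: $7,568.70 +$68.12 interest = $7,636.82; pay $1,633.62 → $6,003.20
Month 3: $6,003.20 +$54.03 interest = $6,057.23; pay $1,633.62 → $4,423.61
Month 4: $4,423.61 +$39.81 interest = $4,463.42; pay $1,633.62 → $2,829.80
Month 5: $2,829.80 +$25.47 interest = $2,855.27; pay $1,633.62 → $1,221.65
Month 6: $1,221.65 +$10.99 interest = $1,232.64; pay $1,232.64 → $0.00
Total paid: $9,400.74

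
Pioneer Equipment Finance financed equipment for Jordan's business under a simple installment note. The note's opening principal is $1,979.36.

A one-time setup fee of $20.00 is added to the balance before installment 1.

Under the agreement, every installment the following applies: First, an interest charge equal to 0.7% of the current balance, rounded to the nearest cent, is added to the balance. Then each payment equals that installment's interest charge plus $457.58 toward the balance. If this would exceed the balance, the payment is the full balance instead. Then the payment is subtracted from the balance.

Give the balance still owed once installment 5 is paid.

$0.00

Installment 1: $1,999.36 +$14.00 interest = $2,013.36; pay $471.58 → $1,541.78
Installment 2: $1,541.78 +$10.79 interest = $1,552.57; pay $468.37 → $1,084.20
Installment 3: $1,084.20 +$7.59 interest = $1,091.79; pay $465.17 → $626.62
Installment 4: $626.62 +$4.39 interest = $631.01; pay $461.97 → $169.04
Installment 5: $169.04 +$1.18 interest = $170.22; pay $170.22 → $0.00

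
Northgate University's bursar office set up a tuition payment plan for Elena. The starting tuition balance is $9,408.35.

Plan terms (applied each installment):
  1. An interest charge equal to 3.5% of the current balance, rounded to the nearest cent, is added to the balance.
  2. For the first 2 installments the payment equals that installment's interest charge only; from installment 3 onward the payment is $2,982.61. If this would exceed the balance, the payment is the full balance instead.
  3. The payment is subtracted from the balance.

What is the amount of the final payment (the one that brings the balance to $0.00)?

Installment 1: $9,408.35 +$329.29 interest = $9,737.64; pay $329.29 → $9,408.35
Installment 2: $9,408.35 +$329.29 interest = $9,737.64; pay $329.29 → $9,408.35
Installment 3: $9,408.35 +$329.29 interest = $9,737.64; pay $2,982.61 → $6,755.03
Installment 4: $6,755.03 +$236.43 interest = $6,991.46; pay $2,982.61 → $4,008.85
Installment 5: $4,008.85 +$140.31 interest = $4,149.16; pay $2,982.61 → $1,166.55
Installment 6: $1,166.55 +$40.83 interest = $1,207.38; pay $1,207.38 → $0.00

$1,207.38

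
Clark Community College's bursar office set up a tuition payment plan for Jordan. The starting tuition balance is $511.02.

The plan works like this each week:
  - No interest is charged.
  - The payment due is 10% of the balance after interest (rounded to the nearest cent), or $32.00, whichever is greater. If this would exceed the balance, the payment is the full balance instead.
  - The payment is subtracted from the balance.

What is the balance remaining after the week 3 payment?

$372.54

# | Opening | Payment | End bal
1 | $511.02 | $51.10 | $459.92
2 | $459.92 | $45.99 | $413.93
3 | $413.93 | $41.39 | $372.54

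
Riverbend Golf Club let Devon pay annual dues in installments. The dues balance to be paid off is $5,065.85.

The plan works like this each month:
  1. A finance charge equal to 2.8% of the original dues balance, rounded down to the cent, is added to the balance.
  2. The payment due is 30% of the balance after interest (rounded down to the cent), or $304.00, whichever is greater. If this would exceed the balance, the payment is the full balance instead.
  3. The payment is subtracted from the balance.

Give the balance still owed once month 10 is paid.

$234.43

# | Opening | Interest | Payment | End bal
1 | $5,065.85 | $141.84 | $1,562.30 | $3,645.39
2 | $3,645.39 | $141.84 | $1,136.16 | $2,651.07
3 | $2,651.07 | $141.84 | $837.87 | $1,955.04
4 | $1,955.04 | $141.84 | $629.06 | $1,467.82
5 | $1,467.82 | $141.84 | $482.89 | $1,126.77
6 | $1,126.77 | $141.84 | $380.58 | $888.03
7 | $888.03 | $141.84 | $308.96 | $720.91
8 | $720.91 | $141.84 | $304.00 | $558.75
9 | $558.75 | $141.84 | $304.00 | $396.59
10 | $396.59 | $141.84 | $304.00 | $234.43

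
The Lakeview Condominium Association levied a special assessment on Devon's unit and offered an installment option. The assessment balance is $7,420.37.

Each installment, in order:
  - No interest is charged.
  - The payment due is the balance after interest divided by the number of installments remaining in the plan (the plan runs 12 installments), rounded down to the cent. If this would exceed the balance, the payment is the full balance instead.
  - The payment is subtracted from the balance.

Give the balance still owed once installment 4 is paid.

Installment 1: $7,420.37 − $618.36 → $6,802.01
Installment 2: $6,802.01 − $618.36 → $6,183.65
Installment 3: $6,183.65 − $618.36 → $5,565.29
Installment 4: $5,565.29 − $618.36 → $4,946.93

$4,946.93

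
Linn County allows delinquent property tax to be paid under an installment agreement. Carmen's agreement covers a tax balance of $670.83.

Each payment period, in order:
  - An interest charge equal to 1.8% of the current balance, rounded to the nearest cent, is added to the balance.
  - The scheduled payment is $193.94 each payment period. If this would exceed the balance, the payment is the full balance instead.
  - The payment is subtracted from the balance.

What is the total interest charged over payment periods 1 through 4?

# | Opening | Interest | Payment | End bal
1 | $670.83 | $12.07 | $193.94 | $488.96
2 | $488.96 | $8.80 | $193.94 | $303.82
3 | $303.82 | $5.47 | $193.94 | $115.35
4 | $115.35 | $2.08 | $117.43 | $0.00
Total interest: $12.07 + $8.80 + $5.47 + $2.08 = $28.42

$28.42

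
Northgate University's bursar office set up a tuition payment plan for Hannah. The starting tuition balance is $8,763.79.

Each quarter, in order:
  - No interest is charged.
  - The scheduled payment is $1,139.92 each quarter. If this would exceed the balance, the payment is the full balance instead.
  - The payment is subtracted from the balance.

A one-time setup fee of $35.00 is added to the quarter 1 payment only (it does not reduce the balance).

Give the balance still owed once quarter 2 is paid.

Quarter 1: $8,763.79 − $1,139.92 (+ $35.00 fee) → $7,623.87
Quarter 2: $7,623.87 − $1,139.92 → $6,483.95

$6,483.95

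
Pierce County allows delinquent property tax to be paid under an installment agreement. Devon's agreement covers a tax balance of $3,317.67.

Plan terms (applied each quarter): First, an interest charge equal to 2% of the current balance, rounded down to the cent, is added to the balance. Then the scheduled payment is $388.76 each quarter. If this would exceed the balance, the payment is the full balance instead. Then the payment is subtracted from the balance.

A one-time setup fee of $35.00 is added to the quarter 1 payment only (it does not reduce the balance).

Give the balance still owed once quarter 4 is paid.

$1,988.81

# | Opening | Interest | Payment | Fee | End bal
1 | $3,317.67 | $66.35 | $388.76 | $35.00 | $2,995.26
2 | $2,995.26 | $59.90 | $388.76 | — | $2,666.40
3 | $2,666.40 | $53.32 | $388.76 | — | $2,330.96
4 | $2,330.96 | $46.61 | $388.76 | — | $1,988.81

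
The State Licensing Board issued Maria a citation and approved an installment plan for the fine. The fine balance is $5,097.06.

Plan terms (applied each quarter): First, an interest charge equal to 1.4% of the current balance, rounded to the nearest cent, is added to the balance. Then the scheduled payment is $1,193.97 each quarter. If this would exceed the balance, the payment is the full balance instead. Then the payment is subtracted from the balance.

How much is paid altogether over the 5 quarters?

$5,294.48

Quarter 1: opening $5,097.06; interest $71.36 → $5,168.42; payment $1,193.97; balance $3,974.45
Quarter 2: opening $3,974.45; interest $55.64 → $4,030.09; payment $1,193.97; balance $2,836.12
Quarter 3: opening $2,836.12; interest $39.71 → $2,875.83; payment $1,193.97; balance $1,681.86
Quarter 4: opening $1,681.86; interest $23.55 → $1,705.41; payment $1,193.97; balance $511.44
Quarter 5: opening $511.44; interest $7.16 → $518.60; payment $518.60; balance $0.00
Total paid: $5,294.48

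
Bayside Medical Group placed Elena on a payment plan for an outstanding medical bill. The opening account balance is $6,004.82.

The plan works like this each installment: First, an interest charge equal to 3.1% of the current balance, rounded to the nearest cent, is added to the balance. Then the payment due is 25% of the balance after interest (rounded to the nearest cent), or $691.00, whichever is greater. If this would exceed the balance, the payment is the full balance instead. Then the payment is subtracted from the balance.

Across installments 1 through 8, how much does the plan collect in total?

$6,679.90

Installment 1: $6,004.82 +$186.15 interest = $6,190.97; pay $1,547.74 → $4,643.23
Installment 2: $4,643.23 +$143.94 interest = $4,787.17; pay $1,196.79 → $3,590.38
Installment 3: $3,590.38 +$111.30 interest = $3,701.68; pay $925.42 → $2,776.26
Installment 4: $2,776.26 +$86.06 interest = $2,862.32; pay $715.58 → $2,146.74
Installment 5: $2,146.74 +$66.55 interest = $2,213.29; pay $691.00 → $1,522.29
Installment 6: $1,522.29 +$47.19 interest = $1,569.48; pay $691.00 → $878.48
Installment 7: $878.48 +$27.23 interest = $905.71; pay $691.00 → $214.71
Installment 8: $214.71 +$6.66 interest = $221.37; pay $221.37 → $0.00
Total paid: $6,679.90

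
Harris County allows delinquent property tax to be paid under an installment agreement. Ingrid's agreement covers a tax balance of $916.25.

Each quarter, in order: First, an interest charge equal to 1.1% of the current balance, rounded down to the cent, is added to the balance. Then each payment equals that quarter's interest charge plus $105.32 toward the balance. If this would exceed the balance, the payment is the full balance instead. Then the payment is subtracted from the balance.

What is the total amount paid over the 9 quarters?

Quarter 1: opening $916.25; interest $10.07 → $926.32; payment $115.39; balance $810.93
Quarter 2: opening $810.93; interest $8.92 → $819.85; payment $114.24; balance $705.61
Quarter 3: opening $705.61; interest $7.76 → $713.37; payment $113.08; balance $600.29
Quarter 4: opening $600.29; interest $6.60 → $606.89; payment $111.92; balance $494.97
Quarter 5: opening $494.97; interest $5.44 → $500.41; payment $110.76; balance $389.65
Quarter 6: opening $389.65; interest $4.28 → $393.93; payment $109.60; balance $284.33
Quarter 7: opening $284.33; interest $3.12 → $287.45; payment $108.44; balance $179.01
Quarter 8: opening $179.01; interest $1.96 → $180.97; payment $107.28; balance $73.69
Quarter 9: opening $73.69; interest $0.81 → $74.50; payment $74.50; balance $0.00
Total paid: $965.21

$965.21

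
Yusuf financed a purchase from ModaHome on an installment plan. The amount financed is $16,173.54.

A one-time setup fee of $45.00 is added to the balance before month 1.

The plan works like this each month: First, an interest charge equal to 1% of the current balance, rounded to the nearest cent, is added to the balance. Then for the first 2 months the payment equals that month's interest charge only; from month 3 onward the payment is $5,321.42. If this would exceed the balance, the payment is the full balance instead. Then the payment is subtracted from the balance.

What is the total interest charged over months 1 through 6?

$661.50

Month 1: $16,218.54 +$162.19 interest = $16,380.73; pay $162.19 → $16,218.54
Month 2: $16,218.54 +$162.19 interest = $16,380.73; pay $162.19 → $16,218.54
Month 3: $16,218.54 +$162.19 interest = $16,380.73; pay $5,321.42 → $11,059.31
Month 4: $11,059.31 +$110.59 interest = $11,169.90; pay $5,321.42 → $5,848.48
Month 5: $5,848.48 +$58.48 interest = $5,906.96; pay $5,321.42 → $585.54
Month 6: $585.54 +$5.86 interest = $591.40; pay $591.40 → $0.00
Total interest: $162.19 + $162.19 + $162.19 + $110.59 + $58.48 + $5.86 = $661.50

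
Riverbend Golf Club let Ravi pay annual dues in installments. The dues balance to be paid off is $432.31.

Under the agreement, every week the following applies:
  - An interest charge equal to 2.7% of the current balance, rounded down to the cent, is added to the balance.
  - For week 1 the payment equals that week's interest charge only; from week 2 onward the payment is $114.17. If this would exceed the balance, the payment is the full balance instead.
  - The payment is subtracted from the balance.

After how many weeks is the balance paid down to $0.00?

6

# | Opening | Interest | Payment | End bal
1 | $432.31 | $11.67 | $11.67 | $432.31
2 | $432.31 | $11.67 | $114.17 | $329.81
3 | $329.81 | $8.90 | $114.17 | $224.54
4 | $224.54 | $6.06 | $114.17 | $116.43
5 | $116.43 | $3.14 | $114.17 | $5.40
6 | $5.40 | $0.14 | $5.54 | $0.00
Balance reaches $0.00 in week 6.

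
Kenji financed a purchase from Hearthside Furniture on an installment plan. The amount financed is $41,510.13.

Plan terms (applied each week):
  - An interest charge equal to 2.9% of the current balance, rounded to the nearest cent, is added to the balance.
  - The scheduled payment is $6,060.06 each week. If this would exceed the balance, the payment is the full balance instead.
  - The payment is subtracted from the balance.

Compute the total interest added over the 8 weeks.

$5,449.86

Week 1: opening $41,510.13; interest $1,203.79 → $42,713.92; payment $6,060.06; balance $36,653.86
Week 2: opening $36,653.86; interest $1,062.96 → $37,716.82; payment $6,060.06; balance $31,656.76
Week 3: opening $31,656.76; interest $918.05 → $32,574.81; payment $6,060.06; balance $26,514.75
Week 4: opening $26,514.75; interest $768.93 → $27,283.68; payment $6,060.06; balance $21,223.62
Week 5: opening $21,223.62; interest $615.48 → $21,839.10; payment $6,060.06; balance $15,779.04
Week 6: opening $15,779.04; interest $457.59 → $16,236.63; payment $6,060.06; balance $10,176.57
Week 7: opening $10,176.57; interest $295.12 → $10,471.69; payment $6,060.06; balance $4,411.63
Week 8: opening $4,411.63; interest $127.94 → $4,539.57; payment $4,539.57; balance $0.00
Total interest: $1,203.79 + $1,062.96 + $918.05 + $768.93 + $615.48 + $457.59 + $295.12 + $127.94 = $5,449.86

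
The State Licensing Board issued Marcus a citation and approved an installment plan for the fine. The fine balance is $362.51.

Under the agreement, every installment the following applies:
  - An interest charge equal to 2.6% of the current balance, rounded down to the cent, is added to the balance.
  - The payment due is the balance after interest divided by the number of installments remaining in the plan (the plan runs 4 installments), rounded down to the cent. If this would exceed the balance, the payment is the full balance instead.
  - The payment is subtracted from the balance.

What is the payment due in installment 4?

$100.42

Installment 1: opening $362.51; interest $9.42 → $371.93; payment $92.98; balance $278.95
Installment 2: opening $278.95; interest $7.25 → $286.20; payment $95.40; balance $190.80
Installment 3: opening $190.80; interest $4.96 → $195.76; payment $97.88; balance $97.88
Installment 4: opening $97.88; interest $2.54 → $100.42; payment $100.42; balance $0.00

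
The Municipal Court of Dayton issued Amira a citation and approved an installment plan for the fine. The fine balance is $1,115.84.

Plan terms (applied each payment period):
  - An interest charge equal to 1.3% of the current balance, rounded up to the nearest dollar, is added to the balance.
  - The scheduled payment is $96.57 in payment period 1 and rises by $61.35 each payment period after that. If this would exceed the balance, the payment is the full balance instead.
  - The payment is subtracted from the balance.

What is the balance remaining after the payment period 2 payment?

Payment period 1: $1,115.84 +$15.00 interest = $1,130.84; pay $96.57 → $1,034.27
Payment period 2: $1,034.27 +$14.00 interest = $1,048.27; pay $157.92 → $890.35

$890.35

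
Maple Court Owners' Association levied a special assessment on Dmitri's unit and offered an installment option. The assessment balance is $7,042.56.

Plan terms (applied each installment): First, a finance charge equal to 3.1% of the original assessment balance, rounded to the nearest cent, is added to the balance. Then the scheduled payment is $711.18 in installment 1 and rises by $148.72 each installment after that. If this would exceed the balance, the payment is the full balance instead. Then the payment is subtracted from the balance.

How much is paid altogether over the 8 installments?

$8,789.12

Installment 1: opening $7,042.56; interest $218.32 → $7,260.88; payment $711.18; balance $6,549.70
Installment 2: opening $6,549.70; interest $218.32 → $6,768.02; payment $859.90; balance $5,908.12
Installment 3: opening $5,908.12; interest $218.32 → $6,126.44; payment $1,008.62; balance $5,117.82
Installment 4: opening $5,117.82; interest $218.32 → $5,336.14; payment $1,157.34; balance $4,178.80
Installment 5: opening $4,178.80; interest $218.32 → $4,397.12; payment $1,306.06; balance $3,091.06
Installment 6: opening $3,091.06; interest $218.32 → $3,309.38; payment $1,454.78; balance $1,854.60
Installment 7: opening $1,854.60; interest $218.32 → $2,072.92; payment $1,603.50; balance $469.42
Installment 8: opening $469.42; interest $218.32 → $687.74; payment $687.74; balance $0.00
Total paid: $8,789.12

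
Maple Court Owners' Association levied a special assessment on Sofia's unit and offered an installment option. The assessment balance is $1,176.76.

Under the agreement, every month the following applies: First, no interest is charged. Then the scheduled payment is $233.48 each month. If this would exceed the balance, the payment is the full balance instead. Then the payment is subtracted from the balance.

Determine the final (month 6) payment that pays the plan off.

# | Opening | Payment | End bal
1 | $1,176.76 | $233.48 | $943.28
2 | $943.28 | $233.48 | $709.80
3 | $709.80 | $233.48 | $476.32
4 | $476.32 | $233.48 | $242.84
5 | $242.84 | $233.48 | $9.36
6 | $9.36 | $9.36 | $0.00

$9.36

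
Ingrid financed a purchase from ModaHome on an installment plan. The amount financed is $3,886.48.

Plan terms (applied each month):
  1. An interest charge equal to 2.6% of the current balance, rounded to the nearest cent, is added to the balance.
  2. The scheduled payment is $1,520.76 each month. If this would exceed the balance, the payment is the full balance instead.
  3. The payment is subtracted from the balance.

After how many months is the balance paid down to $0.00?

3

Month 1: opening $3,886.48; interest $101.05 → $3,987.53; payment $1,520.76; balance $2,466.77
Month 2: opening $2,466.77; interest $64.14 → $2,530.91; payment $1,520.76; balance $1,010.15
Month 3: opening $1,010.15; interest $26.26 → $1,036.41; payment $1,036.41; balance $0.00
Balance reaches $0.00 in month 3.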